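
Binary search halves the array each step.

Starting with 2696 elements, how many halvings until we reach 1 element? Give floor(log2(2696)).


2696 / 2 = 1348
1348 / 2 = 674
674 / 2 = 337
337 / 2 = 168
168 / 2 = 84
84 / 2 = 42
42 / 2 = 21
21 / 2 = 10
10 / 2 = 5
5 / 2 = 2
2 / 2 = 1
Reached 1 after 11 halvings

11


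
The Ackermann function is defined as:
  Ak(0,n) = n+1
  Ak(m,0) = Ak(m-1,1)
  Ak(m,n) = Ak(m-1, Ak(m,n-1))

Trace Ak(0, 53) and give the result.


Ak(0, 53) = 54
Result: Ak(0, 53) = 54

54


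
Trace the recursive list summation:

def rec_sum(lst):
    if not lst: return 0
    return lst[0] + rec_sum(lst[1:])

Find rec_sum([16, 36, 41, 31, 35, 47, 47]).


rec_sum([16, 36, 41, 31, 35, 47, 47]) = 16 + rec_sum([36, 41, 31, 35, 47, 47])
rec_sum([36, 41, 31, 35, 47, 47]) = 36 + rec_sum([41, 31, 35, 47, 47])
rec_sum([41, 31, 35, 47, 47]) = 41 + rec_sum([31, 35, 47, 47])
rec_sum([31, 35, 47, 47]) = 31 + rec_sum([35, 47, 47])
rec_sum([35, 47, 47]) = 35 + rec_sum([47, 47])
rec_sum([47, 47]) = 47 + rec_sum([47])
rec_sum([47]) = 47 + rec_sum([])
rec_sum([]) = 0  (base case)
Total: 16 + 36 + 41 + 31 + 35 + 47 + 47 + 0 = 253

253


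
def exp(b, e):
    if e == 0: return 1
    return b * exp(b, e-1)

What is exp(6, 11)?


exp(6, 11)
= 6 * exp(6, 10)
= 6 * 6 * exp(6, 9)
= 6 * 6 * 6 * exp(6, 8)
= 6 * 6 * 6 * 6 * exp(6, 7)
= 6 * 6 * 6 * 6 * 6 * exp(6, 6)
= 6 * 6 * 6 * 6 * 6 * 6 * exp(6, 5)
= 6 * 6 * 6 * 6 * 6 * 6 * 6 * exp(6, 4)
= 6 * 6 * 6 * 6 * 6 * 6 * 6 * 6 * exp(6, 3)
= 6 * 6 * 6 * 6 * 6 * 6 * 6 * 6 * 6 * exp(6, 2)
= 6 * 6 * 6 * 6 * 6 * 6 * 6 * 6 * 6 * 6 * exp(6, 1)
= 6 * 6 * 6 * 6 * 6 * 6 * 6 * 6 * 6 * 6 * 6 * exp(6, 0)
= 6 * 6 * 6 * 6 * 6 * 6 * 6 * 6 * 6 * 6 * 6 * 1
= 362797056

362797056


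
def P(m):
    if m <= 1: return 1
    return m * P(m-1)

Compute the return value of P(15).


P(15)
= 15 * P(14)
= 15 * 14 * P(13)
= 15 * 14 * 13 * P(12)
= 15 * 14 * 13 * 12 * P(11)
= 15 * 14 * 13 * 12 * 11 * P(10)
= 15 * 14 * 13 * 12 * 11 * 10 * P(9)
= 15 * 14 * 13 * 12 * 11 * 10 * 9 * P(8)
= 15 * 14 * 13 * 12 * 11 * 10 * 9 * 8 * P(7)
= 15 * 14 * 13 * 12 * 11 * 10 * 9 * 8 * 7 * P(6)
= 15 * 14 * 13 * 12 * 11 * 10 * 9 * 8 * 7 * 6 * P(5)
= 15 * 14 * 13 * 12 * 11 * 10 * 9 * 8 * 7 * 6 * 5 * P(4)
= 15 * 14 * 13 * 12 * 11 * 10 * 9 * 8 * 7 * 6 * 5 * 4 * P(3)
= 15 * 14 * 13 * 12 * 11 * 10 * 9 * 8 * 7 * 6 * 5 * 4 * 3 * P(2)
= 15 * 14 * 13 * 12 * 11 * 10 * 9 * 8 * 7 * 6 * 5 * 4 * 3 * 2 * P(1)
= 15 * 14 * 13 * 12 * 11 * 10 * 9 * 8 * 7 * 6 * 5 * 4 * 3 * 2 * 1
= 1307674368000

1307674368000


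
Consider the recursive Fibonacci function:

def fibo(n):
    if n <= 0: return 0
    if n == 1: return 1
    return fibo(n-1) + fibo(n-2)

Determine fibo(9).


Computing fibo(9) bottom-up:
fibo(0) = 0
fibo(1) = 1
fibo(2) = fibo(1) + fibo(0) = 1 + 0 = 1
fibo(3) = fibo(2) + fibo(1) = 1 + 1 = 2
fibo(4) = fibo(3) + fibo(2) = 2 + 1 = 3
fibo(5) = fibo(4) + fibo(3) = 3 + 2 = 5
fibo(6) = fibo(5) + fibo(4) = 5 + 3 = 8
fibo(7) = fibo(6) + fibo(5) = 8 + 5 = 13
fibo(8) = fibo(7) + fibo(6) = 13 + 8 = 21
fibo(9) = fibo(8) + fibo(7) = 21 + 13 = 34

34


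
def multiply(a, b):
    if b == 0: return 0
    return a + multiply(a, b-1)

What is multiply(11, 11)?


multiply(11, 11) = 11 + multiply(11, 10)
multiply(11, 10) = 11 + multiply(11, 9)
multiply(11, 9) = 11 + multiply(11, 8)
multiply(11, 8) = 11 + multiply(11, 7)
multiply(11, 7) = 11 + multiply(11, 6)
multiply(11, 6) = 11 + multiply(11, 5)
multiply(11, 5) = 11 + multiply(11, 4)
multiply(11, 4) = 11 + multiply(11, 3)
multiply(11, 3) = 11 + multiply(11, 2)
multiply(11, 2) = 11 + multiply(11, 1)
multiply(11, 1) = 11 + multiply(11, 0)
multiply(11, 0) = 0  (base case)
Total: 11 + 11 + 11 + 11 + 11 + 11 + 11 + 11 + 11 + 11 + 11 + 0 = 121

121


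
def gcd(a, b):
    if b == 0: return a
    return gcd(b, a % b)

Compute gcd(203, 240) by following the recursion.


gcd(203, 240) = gcd(240, 203)
gcd(240, 203) = gcd(203, 37)
gcd(203, 37) = gcd(37, 18)
gcd(37, 18) = gcd(18, 1)
gcd(18, 1) = gcd(1, 0)
gcd(1, 0) = 1  (base case)

1


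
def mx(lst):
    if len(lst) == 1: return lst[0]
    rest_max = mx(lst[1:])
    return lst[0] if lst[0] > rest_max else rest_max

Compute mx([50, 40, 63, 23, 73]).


mx([50, 40, 63, 23, 73]): compare 50 with mx([40, 63, 23, 73])
mx([40, 63, 23, 73]): compare 40 with mx([63, 23, 73])
mx([63, 23, 73]): compare 63 with mx([23, 73])
mx([23, 73]): compare 23 with mx([73])
mx([73]) = 73  (base case)
Compare 23 with 73 -> 73
Compare 63 with 73 -> 73
Compare 40 with 73 -> 73
Compare 50 with 73 -> 73

73


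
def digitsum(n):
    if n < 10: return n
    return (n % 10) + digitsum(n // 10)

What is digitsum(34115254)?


digitsum(34115254) = 4 + digitsum(3411525)
digitsum(3411525) = 5 + digitsum(341152)
digitsum(341152) = 2 + digitsum(34115)
digitsum(34115) = 5 + digitsum(3411)
digitsum(3411) = 1 + digitsum(341)
digitsum(341) = 1 + digitsum(34)
digitsum(34) = 4 + digitsum(3)
digitsum(3) = 3  (base case)
Total: 4 + 5 + 2 + 5 + 1 + 1 + 4 + 3 = 25

25


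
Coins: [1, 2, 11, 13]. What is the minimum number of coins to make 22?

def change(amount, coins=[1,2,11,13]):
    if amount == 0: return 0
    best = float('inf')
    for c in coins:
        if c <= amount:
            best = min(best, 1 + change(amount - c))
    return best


Building up with DP:
change(0) = 0
change(1) = min(1+change(0)=1+0=1) = 1
change(2) = min(1+change(1)=1+1=2, 1+change(0)=1+0=1) = 1
change(3) = min(1+change(2)=1+1=2, 1+change(1)=1+1=2) = 2
change(4) = min(1+change(3)=1+2=3, 1+change(2)=1+1=2) = 2
change(5) = min(1+change(4)=1+2=3, 1+change(3)=1+2=3) = 3
change(6) = min(1+change(5)=1+3=4, 1+change(4)=1+2=3) = 3
change(7) = min(1+change(6)=1+3=4, 1+change(5)=1+3=4) = 4
change(8) = min(1+change(7)=1+4=5, 1+change(6)=1+3=4) = 4
change(9) = min(1+change(8)=1+4=5, 1+change(7)=1+4=5) = 5
change(10) = min(1+change(9)=1+5=6, 1+change(8)=1+4=5) = 5
change(11) = min(1+change(10)=1+5=6, 1+change(9)=1+5=6, 1+change(0)=1+0=1) = 1
change(12) = min(1+change(11)=1+1=2, 1+change(10)=1+5=6, 1+change(1)=1+1=2) = 2
change(13) = min(1+change(12)=1+2=3, 1+change(11)=1+1=2, 1+change(2)=1+1=2, 1+change(0)=1+0=1) = 1
change(14) = min(1+change(13)=1+1=2, 1+change(12)=1+2=3, 1+change(3)=1+2=3, 1+change(1)=1+1=2) = 2
change(15) = min(1+change(14)=1+2=3, 1+change(13)=1+1=2, 1+change(4)=1+2=3, 1+change(2)=1+1=2) = 2
change(16) = min(1+change(15)=1+2=3, 1+change(14)=1+2=3, 1+change(5)=1+3=4, 1+change(3)=1+2=3) = 3
change(17) = min(1+change(16)=1+3=4, 1+change(15)=1+2=3, 1+change(6)=1+3=4, 1+change(4)=1+2=3) = 3
change(18) = min(1+change(17)=1+3=4, 1+change(16)=1+3=4, 1+change(7)=1+4=5, 1+change(5)=1+3=4) = 4
change(19) = min(1+change(18)=1+4=5, 1+change(17)=1+3=4, 1+change(8)=1+4=5, 1+change(6)=1+3=4) = 4
change(20) = min(1+change(19)=1+4=5, 1+change(18)=1+4=5, 1+change(9)=1+5=6, 1+change(7)=1+4=5) = 5
change(21) = min(1+change(20)=1+5=6, 1+change(19)=1+4=5, 1+change(10)=1+5=6, 1+change(8)=1+4=5) = 5
change(22) = min(1+change(21)=1+5=6, 1+change(20)=1+5=6, 1+change(11)=1+1=2, 1+change(9)=1+5=6) = 2

2


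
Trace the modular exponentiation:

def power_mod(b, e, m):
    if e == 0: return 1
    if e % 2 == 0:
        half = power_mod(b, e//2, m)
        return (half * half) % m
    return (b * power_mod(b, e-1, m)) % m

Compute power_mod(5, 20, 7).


power_mod(5, 20, 7): e is even, compute power_mod(5, 10, 7)
  power_mod(5, 10, 7): e is even, compute power_mod(5, 5, 7)
    power_mod(5, 5, 7): e is odd, compute power_mod(5, 4, 7)
      power_mod(5, 4, 7): e is even, compute power_mod(5, 2, 7)
        power_mod(5, 2, 7): e is even, compute power_mod(5, 1, 7)
          power_mod(5, 1, 7): e is odd, compute power_mod(5, 0, 7)
          power_mod(5, 0, 7) = 1
          (5 * 1) % 7 = 5
        half=5, (5*5) % 7 = 4
      half=4, (4*4) % 7 = 2
    (5 * 2) % 7 = 3
  half=3, (3*3) % 7 = 2
half=2, (2*2) % 7 = 4

4


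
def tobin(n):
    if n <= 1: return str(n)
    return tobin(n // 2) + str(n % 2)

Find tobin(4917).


tobin(4917) = tobin(2458) + '1'
tobin(2458) = tobin(1229) + '0'
tobin(1229) = tobin(614) + '1'
tobin(614) = tobin(307) + '0'
tobin(307) = tobin(153) + '1'
tobin(153) = tobin(76) + '1'
tobin(76) = tobin(38) + '0'
tobin(38) = tobin(19) + '0'
tobin(19) = tobin(9) + '1'
tobin(9) = tobin(4) + '1'
tobin(4) = tobin(2) + '0'
tobin(2) = tobin(1) + '0'
tobin(1) = '1'  (base case)
Concatenating: '1' + '0' + '0' + '1' + '1' + '0' + '0' + '1' + '1' + '0' + '1' + '0' + '1' = '1001100110101'

1001100110101


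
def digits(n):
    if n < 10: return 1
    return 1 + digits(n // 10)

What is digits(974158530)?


digits(974158530) = 1 + digits(97415853)
digits(97415853) = 1 + digits(9741585)
digits(9741585) = 1 + digits(974158)
digits(974158) = 1 + digits(97415)
digits(97415) = 1 + digits(9741)
digits(9741) = 1 + digits(974)
digits(974) = 1 + digits(97)
digits(97) = 1 + digits(9)
digits(9) = 1  (base case: 9 < 10)
Unwinding: 1 + 1 + 1 + 1 + 1 + 1 + 1 + 1 + 1 = 9

9


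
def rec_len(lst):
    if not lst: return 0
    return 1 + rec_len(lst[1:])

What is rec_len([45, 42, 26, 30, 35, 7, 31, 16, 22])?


rec_len([45, 42, 26, 30, 35, 7, 31, 16, 22]) = 1 + rec_len([42, 26, 30, 35, 7, 31, 16, 22])
rec_len([42, 26, 30, 35, 7, 31, 16, 22]) = 1 + rec_len([26, 30, 35, 7, 31, 16, 22])
rec_len([26, 30, 35, 7, 31, 16, 22]) = 1 + rec_len([30, 35, 7, 31, 16, 22])
rec_len([30, 35, 7, 31, 16, 22]) = 1 + rec_len([35, 7, 31, 16, 22])
rec_len([35, 7, 31, 16, 22]) = 1 + rec_len([7, 31, 16, 22])
rec_len([7, 31, 16, 22]) = 1 + rec_len([31, 16, 22])
rec_len([31, 16, 22]) = 1 + rec_len([16, 22])
rec_len([16, 22]) = 1 + rec_len([22])
rec_len([22]) = 1 + rec_len([])
rec_len([]) = 0  (base case)
Unwinding: 1 + 1 + 1 + 1 + 1 + 1 + 1 + 1 + 1 + 0 = 9

9


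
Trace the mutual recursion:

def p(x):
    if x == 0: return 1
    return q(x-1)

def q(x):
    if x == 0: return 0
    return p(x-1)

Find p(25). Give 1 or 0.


p(25) = q(24)
q(24) = p(23)
p(23) = q(22)
q(22) = p(21)
p(21) = q(20)
q(20) = p(19)
p(19) = q(18)
q(18) = p(17)
p(17) = q(16)
q(16) = p(15)
p(15) = q(14)
q(14) = p(13)
p(13) = q(12)
q(12) = p(11)
p(11) = q(10)
q(10) = p(9)
p(9) = q(8)
q(8) = p(7)
p(7) = q(6)
q(6) = p(5)
p(5) = q(4)
q(4) = p(3)
p(3) = q(2)
q(2) = p(1)
p(1) = q(0)
q(0) = 0  (base case)
Result: 0

0


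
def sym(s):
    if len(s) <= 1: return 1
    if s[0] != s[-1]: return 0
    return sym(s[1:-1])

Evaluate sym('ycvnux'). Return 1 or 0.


sym('ycvnux'): s[0]='y' != s[-1]='x' -> return 0
Result: 0 (not a palindrome)

0


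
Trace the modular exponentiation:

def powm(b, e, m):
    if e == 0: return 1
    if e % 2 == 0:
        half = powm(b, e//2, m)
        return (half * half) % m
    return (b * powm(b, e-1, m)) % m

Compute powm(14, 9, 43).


powm(14, 9, 43): e is odd, compute powm(14, 8, 43)
  powm(14, 8, 43): e is even, compute powm(14, 4, 43)
    powm(14, 4, 43): e is even, compute powm(14, 2, 43)
      powm(14, 2, 43): e is even, compute powm(14, 1, 43)
        powm(14, 1, 43): e is odd, compute powm(14, 0, 43)
          powm(14, 0, 43) = 1
        (14 * 1) % 43 = 14
      half=14, (14*14) % 43 = 24
    half=24, (24*24) % 43 = 17
  half=17, (17*17) % 43 = 31
(14 * 31) % 43 = 4

4


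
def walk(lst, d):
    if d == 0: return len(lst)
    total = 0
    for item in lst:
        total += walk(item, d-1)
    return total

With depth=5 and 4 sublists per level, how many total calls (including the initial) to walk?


At depth 0 (root): 1 call
At depth 1: each of 1 parents calls walk on 4 children = 4 calls
At depth 2: each of 4 parents calls walk on 4 children = 16 calls
At depth 3: each of 16 parents calls walk on 4 children = 64 calls
At depth 4: each of 64 parents calls walk on 4 children = 256 calls
At depth 5: each of 256 parents calls walk on 4 children = 1024 calls
Total: 1 + 4 + 16 + 64 + 256 + 1024 = 1365

1365


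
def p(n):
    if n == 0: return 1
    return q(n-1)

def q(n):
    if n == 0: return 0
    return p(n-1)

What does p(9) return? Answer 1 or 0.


p(9) = q(8)
q(8) = p(7)
p(7) = q(6)
q(6) = p(5)
p(5) = q(4)
q(4) = p(3)
p(3) = q(2)
q(2) = p(1)
p(1) = q(0)
q(0) = 0  (base case)
Result: 0

0


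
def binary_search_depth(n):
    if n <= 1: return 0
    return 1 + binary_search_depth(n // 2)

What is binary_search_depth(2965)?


2965 / 2 = 1482
1482 / 2 = 741
741 / 2 = 370
370 / 2 = 185
185 / 2 = 92
92 / 2 = 46
46 / 2 = 23
23 / 2 = 11
11 / 2 = 5
5 / 2 = 2
2 / 2 = 1
Reached 1 after 11 halvings

11


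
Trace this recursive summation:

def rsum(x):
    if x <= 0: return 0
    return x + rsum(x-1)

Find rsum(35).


rsum(35)
= 35 + 34 + 33 + 32 + 31 + 30 + 29 + 28 + 27 + 26 + 25 + 24 + 23 + 22 + 21 + 20 + 19 + 18 + 17 + 16 + 15 + 14 + 13 + 12 + 11 + 10 + 9 + 8 + 7 + 6 + 5 + 4 + 3 + 2 + 1 + rsum(0)
= 35 + 34 + 33 + 32 + 31 + 30 + 29 + 28 + 27 + 26 + 25 + 24 + 23 + 22 + 21 + 20 + 19 + 18 + 17 + 16 + 15 + 14 + 13 + 12 + 11 + 10 + 9 + 8 + 7 + 6 + 5 + 4 + 3 + 2 + 1 + 0
= 630

630


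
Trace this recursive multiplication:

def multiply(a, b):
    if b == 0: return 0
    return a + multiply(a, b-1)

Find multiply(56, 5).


multiply(56, 5) = 56 + multiply(56, 4)
multiply(56, 4) = 56 + multiply(56, 3)
multiply(56, 3) = 56 + multiply(56, 2)
multiply(56, 2) = 56 + multiply(56, 1)
multiply(56, 1) = 56 + multiply(56, 0)
multiply(56, 0) = 0  (base case)
Total: 56 + 56 + 56 + 56 + 56 + 0 = 280

280


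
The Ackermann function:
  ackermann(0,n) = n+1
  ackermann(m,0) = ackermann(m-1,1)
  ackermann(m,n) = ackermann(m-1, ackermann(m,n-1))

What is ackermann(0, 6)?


ackermann(0, 6) = 7
Result: ackermann(0, 6) = 7

7


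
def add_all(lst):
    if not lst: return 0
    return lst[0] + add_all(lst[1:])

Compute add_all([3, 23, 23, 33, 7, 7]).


add_all([3, 23, 23, 33, 7, 7]) = 3 + add_all([23, 23, 33, 7, 7])
add_all([23, 23, 33, 7, 7]) = 23 + add_all([23, 33, 7, 7])
add_all([23, 33, 7, 7]) = 23 + add_all([33, 7, 7])
add_all([33, 7, 7]) = 33 + add_all([7, 7])
add_all([7, 7]) = 7 + add_all([7])
add_all([7]) = 7 + add_all([])
add_all([]) = 0  (base case)
Total: 3 + 23 + 23 + 33 + 7 + 7 + 0 = 96

96


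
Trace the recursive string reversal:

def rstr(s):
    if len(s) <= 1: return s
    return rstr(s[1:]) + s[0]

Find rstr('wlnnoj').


rstr('wlnnoj') = rstr('lnnoj') + 'w'
rstr('lnnoj') = rstr('nnoj') + 'l'
rstr('nnoj') = rstr('noj') + 'n'
rstr('noj') = rstr('oj') + 'n'
rstr('oj') = rstr('j') + 'o'
rstr('j') = 'j'  (base case)
Concatenating: 'j' + 'o' + 'n' + 'n' + 'l' + 'w' = 'jonnlw'

jonnlw


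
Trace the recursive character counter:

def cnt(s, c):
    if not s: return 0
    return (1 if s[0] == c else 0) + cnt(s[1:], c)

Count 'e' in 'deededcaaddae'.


s[0]='d' != 'e' -> 0
s[0]='e' == 'e' -> 1
s[0]='e' == 'e' -> 1
s[0]='d' != 'e' -> 0
s[0]='e' == 'e' -> 1
s[0]='d' != 'e' -> 0
s[0]='c' != 'e' -> 0
s[0]='a' != 'e' -> 0
s[0]='a' != 'e' -> 0
s[0]='d' != 'e' -> 0
s[0]='d' != 'e' -> 0
s[0]='a' != 'e' -> 0
s[0]='e' == 'e' -> 1
Sum: 0 + 1 + 1 + 0 + 1 + 0 + 0 + 0 + 0 + 0 + 0 + 0 + 1 = 4

4


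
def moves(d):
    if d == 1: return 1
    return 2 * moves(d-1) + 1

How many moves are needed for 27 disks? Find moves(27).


moves(27) = 2 * moves(26) + 1
moves(26) = 2 * moves(25) + 1
moves(25) = 2 * moves(24) + 1
moves(24) = 2 * moves(23) + 1
moves(23) = 2 * moves(22) + 1
moves(22) = 2 * moves(21) + 1
moves(21) = 2 * moves(20) + 1
moves(20) = 2 * moves(19) + 1
moves(19) = 2 * moves(18) + 1
moves(18) = 2 * moves(17) + 1
moves(17) = 2 * moves(16) + 1
moves(16) = 2 * moves(15) + 1
moves(15) = 2 * moves(14) + 1
moves(14) = 2 * moves(13) + 1
moves(13) = 2 * moves(12) + 1
moves(12) = 2 * moves(11) + 1
moves(11) = 2 * moves(10) + 1
moves(10) = 2 * moves(9) + 1
moves(9) = 2 * moves(8) + 1
moves(8) = 2 * moves(7) + 1
moves(7) = 2 * moves(6) + 1
moves(6) = 2 * moves(5) + 1
moves(5) = 2 * moves(4) + 1
moves(4) = 2 * moves(3) + 1
moves(3) = 2 * moves(2) + 1
moves(2) = 2 * moves(1) + 1
moves(1) = 1  (base case)
moves(2) = 2 * 1 + 1 = 3
moves(3) = 2 * 3 + 1 = 7
moves(4) = 2 * 7 + 1 = 15
moves(5) = 2 * 15 + 1 = 31
moves(6) = 2 * 31 + 1 = 63
moves(7) = 2 * 63 + 1 = 127
moves(8) = 2 * 127 + 1 = 255
moves(9) = 2 * 255 + 1 = 511
moves(10) = 2 * 511 + 1 = 1023
moves(11) = 2 * 1023 + 1 = 2047
moves(12) = 2 * 2047 + 1 = 4095
moves(13) = 2 * 4095 + 1 = 8191
moves(14) = 2 * 8191 + 1 = 16383
moves(15) = 2 * 16383 + 1 = 32767
moves(16) = 2 * 32767 + 1 = 65535
moves(17) = 2 * 65535 + 1 = 131071
moves(18) = 2 * 131071 + 1 = 262143
moves(19) = 2 * 262143 + 1 = 524287
moves(20) = 2 * 524287 + 1 = 1048575
moves(21) = 2 * 1048575 + 1 = 2097151
moves(22) = 2 * 2097151 + 1 = 4194303
moves(23) = 2 * 4194303 + 1 = 8388607
moves(24) = 2 * 8388607 + 1 = 16777215
moves(25) = 2 * 16777215 + 1 = 33554431
moves(26) = 2 * 33554431 + 1 = 67108863
moves(27) = 2 * 67108863 + 1 = 134217727

134217727


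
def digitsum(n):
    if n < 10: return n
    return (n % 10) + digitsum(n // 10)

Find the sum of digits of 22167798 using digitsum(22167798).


digitsum(22167798) = 8 + digitsum(2216779)
digitsum(2216779) = 9 + digitsum(221677)
digitsum(221677) = 7 + digitsum(22167)
digitsum(22167) = 7 + digitsum(2216)
digitsum(2216) = 6 + digitsum(221)
digitsum(221) = 1 + digitsum(22)
digitsum(22) = 2 + digitsum(2)
digitsum(2) = 2  (base case)
Total: 8 + 9 + 7 + 7 + 6 + 1 + 2 + 2 = 42

42


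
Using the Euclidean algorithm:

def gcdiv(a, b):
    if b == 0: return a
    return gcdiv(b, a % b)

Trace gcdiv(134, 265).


gcdiv(134, 265) = gcdiv(265, 134)
gcdiv(265, 134) = gcdiv(134, 131)
gcdiv(134, 131) = gcdiv(131, 3)
gcdiv(131, 3) = gcdiv(3, 2)
gcdiv(3, 2) = gcdiv(2, 1)
gcdiv(2, 1) = gcdiv(1, 0)
gcdiv(1, 0) = 1  (base case)

1


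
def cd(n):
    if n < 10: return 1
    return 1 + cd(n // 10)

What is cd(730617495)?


cd(730617495) = 1 + cd(73061749)
cd(73061749) = 1 + cd(7306174)
cd(7306174) = 1 + cd(730617)
cd(730617) = 1 + cd(73061)
cd(73061) = 1 + cd(7306)
cd(7306) = 1 + cd(730)
cd(730) = 1 + cd(73)
cd(73) = 1 + cd(7)
cd(7) = 1  (base case: 7 < 10)
Unwinding: 1 + 1 + 1 + 1 + 1 + 1 + 1 + 1 + 1 = 9

9


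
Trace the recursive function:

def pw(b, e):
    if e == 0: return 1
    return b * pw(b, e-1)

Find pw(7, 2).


pw(7, 2)
= 7 * pw(7, 1)
= 7 * 7 * pw(7, 0)
= 7 * 7 * 1
= 49

49


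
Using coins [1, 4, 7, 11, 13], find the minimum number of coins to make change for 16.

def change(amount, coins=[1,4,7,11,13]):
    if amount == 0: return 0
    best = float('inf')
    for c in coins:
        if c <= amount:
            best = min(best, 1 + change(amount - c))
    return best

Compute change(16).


Building up with DP:
change(0) = 0
change(1) = min(1+change(0)=1+0=1) = 1
change(2) = min(1+change(1)=1+1=2) = 2
change(3) = min(1+change(2)=1+2=3) = 3
change(4) = min(1+change(3)=1+3=4, 1+change(0)=1+0=1) = 1
change(5) = min(1+change(4)=1+1=2, 1+change(1)=1+1=2) = 2
change(6) = min(1+change(5)=1+2=3, 1+change(2)=1+2=3) = 3
change(7) = min(1+change(6)=1+3=4, 1+change(3)=1+3=4, 1+change(0)=1+0=1) = 1
change(8) = min(1+change(7)=1+1=2, 1+change(4)=1+1=2, 1+change(1)=1+1=2) = 2
change(9) = min(1+change(8)=1+2=3, 1+change(5)=1+2=3, 1+change(2)=1+2=3) = 3
change(10) = min(1+change(9)=1+3=4, 1+change(6)=1+3=4, 1+change(3)=1+3=4) = 4
change(11) = min(1+change(10)=1+4=5, 1+change(7)=1+1=2, 1+change(4)=1+1=2, 1+change(0)=1+0=1) = 1
change(12) = min(1+change(11)=1+1=2, 1+change(8)=1+2=3, 1+change(5)=1+2=3, 1+change(1)=1+1=2) = 2
change(13) = min(1+change(12)=1+2=3, 1+change(9)=1+3=4, 1+change(6)=1+3=4, 1+change(2)=1+2=3, 1+change(0)=1+0=1) = 1
change(14) = min(1+change(13)=1+1=2, 1+change(10)=1+4=5, 1+change(7)=1+1=2, 1+change(3)=1+3=4, 1+change(1)=1+1=2) = 2
change(15) = min(1+change(14)=1+2=3, 1+change(11)=1+1=2, 1+change(8)=1+2=3, 1+change(4)=1+1=2, 1+change(2)=1+2=3) = 2
change(16) = min(1+change(15)=1+2=3, 1+change(12)=1+2=3, 1+change(9)=1+3=4, 1+change(5)=1+2=3, 1+change(3)=1+3=4) = 3

3


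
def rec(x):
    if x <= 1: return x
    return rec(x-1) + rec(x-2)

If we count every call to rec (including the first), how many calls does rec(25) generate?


Let C(n) = total calls for rec(n)
C(0) = 1, C(1) = 1
C(2) = 1 + C(1) + C(0) = 1 + 1 + 1 = 3
C(3) = 1 + C(2) + C(1) = 1 + 3 + 1 = 5
C(4) = 1 + C(3) + C(2) = 1 + 5 + 3 = 9
C(5) = 1 + C(4) + C(3) = 1 + 9 + 5 = 15
C(6) = 1 + C(5) + C(4) = 1 + 15 + 9 = 25
C(7) = 1 + C(6) + C(5) = 1 + 25 + 15 = 41
C(8) = 1 + C(7) + C(6) = 1 + 41 + 25 = 67
C(9) = 1 + C(8) + C(7) = 1 + 67 + 41 = 109
C(10) = 1 + C(9) + C(8) = 1 + 109 + 67 = 177
C(11) = 1 + C(10) + C(9) = 1 + 177 + 109 = 287
C(12) = 1 + C(11) + C(10) = 1 + 287 + 177 = 465
C(13) = 1 + C(12) + C(11) = 1 + 465 + 287 = 753
C(14) = 1 + C(13) + C(12) = 1 + 753 + 465 = 1219
C(15) = 1 + C(14) + C(13) = 1 + 1219 + 753 = 1973
C(16) = 1 + C(15) + C(14) = 1 + 1973 + 1219 = 3193
C(17) = 1 + C(16) + C(15) = 1 + 3193 + 1973 = 5167
C(18) = 1 + C(17) + C(16) = 1 + 5167 + 3193 = 8361
C(19) = 1 + C(18) + C(17) = 1 + 8361 + 5167 = 13529
C(20) = 1 + C(19) + C(18) = 1 + 13529 + 8361 = 21891
C(21) = 1 + C(20) + C(19) = 1 + 21891 + 13529 = 35421
C(22) = 1 + C(21) + C(20) = 1 + 35421 + 21891 = 57313
C(23) = 1 + C(22) + C(21) = 1 + 57313 + 35421 = 92735
C(24) = 1 + C(23) + C(22) = 1 + 92735 + 57313 = 150049
C(25) = 1 + C(24) + C(23) = 1 + 150049 + 92735 = 242785

242785


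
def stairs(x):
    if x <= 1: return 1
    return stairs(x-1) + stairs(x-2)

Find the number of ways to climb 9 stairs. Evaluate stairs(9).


Building up from base cases:
stairs(0) = 1
stairs(1) = 1
stairs(2) = stairs(1) + stairs(0) = 1 + 1 = 2
stairs(3) = stairs(2) + stairs(1) = 2 + 1 = 3
stairs(4) = stairs(3) + stairs(2) = 3 + 2 = 5
stairs(5) = stairs(4) + stairs(3) = 5 + 3 = 8
stairs(6) = stairs(5) + stairs(4) = 8 + 5 = 13
stairs(7) = stairs(6) + stairs(5) = 13 + 8 = 21
stairs(8) = stairs(7) + stairs(6) = 21 + 13 = 34
stairs(9) = stairs(8) + stairs(7) = 34 + 21 = 55

55


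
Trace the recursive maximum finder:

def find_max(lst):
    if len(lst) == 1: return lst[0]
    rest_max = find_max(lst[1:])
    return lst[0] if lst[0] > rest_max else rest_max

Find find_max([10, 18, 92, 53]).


find_max([10, 18, 92, 53]): compare 10 with find_max([18, 92, 53])
find_max([18, 92, 53]): compare 18 with find_max([92, 53])
find_max([92, 53]): compare 92 with find_max([53])
find_max([53]) = 53  (base case)
Compare 92 with 53 -> 92
Compare 18 with 92 -> 92
Compare 10 with 92 -> 92

92


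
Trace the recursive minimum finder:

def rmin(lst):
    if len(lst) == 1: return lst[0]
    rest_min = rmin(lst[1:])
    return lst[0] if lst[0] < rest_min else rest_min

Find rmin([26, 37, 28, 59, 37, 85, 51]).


rmin([26, 37, 28, 59, 37, 85, 51]): compare 26 with rmin([37, 28, 59, 37, 85, 51])
rmin([37, 28, 59, 37, 85, 51]): compare 37 with rmin([28, 59, 37, 85, 51])
rmin([28, 59, 37, 85, 51]): compare 28 with rmin([59, 37, 85, 51])
rmin([59, 37, 85, 51]): compare 59 with rmin([37, 85, 51])
rmin([37, 85, 51]): compare 37 with rmin([85, 51])
rmin([85, 51]): compare 85 with rmin([51])
rmin([51]) = 51  (base case)
Compare 85 with 51 -> 51
Compare 37 with 51 -> 37
Compare 59 with 37 -> 37
Compare 28 with 37 -> 28
Compare 37 with 28 -> 28
Compare 26 with 28 -> 26

26


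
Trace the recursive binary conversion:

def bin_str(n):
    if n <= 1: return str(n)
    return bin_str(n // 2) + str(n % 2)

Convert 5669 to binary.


bin_str(5669) = bin_str(2834) + '1'
bin_str(2834) = bin_str(1417) + '0'
bin_str(1417) = bin_str(708) + '1'
bin_str(708) = bin_str(354) + '0'
bin_str(354) = bin_str(177) + '0'
bin_str(177) = bin_str(88) + '1'
bin_str(88) = bin_str(44) + '0'
bin_str(44) = bin_str(22) + '0'
bin_str(22) = bin_str(11) + '0'
bin_str(11) = bin_str(5) + '1'
bin_str(5) = bin_str(2) + '1'
bin_str(2) = bin_str(1) + '0'
bin_str(1) = '1'  (base case)
Concatenating: '1' + '0' + '1' + '1' + '0' + '0' + '0' + '1' + '0' + '0' + '1' + '0' + '1' = '1011000100101'

1011000100101


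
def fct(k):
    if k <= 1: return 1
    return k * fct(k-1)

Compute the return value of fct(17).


fct(17)
= 17 * fct(16)
= 17 * 16 * fct(15)
= 17 * 16 * 15 * fct(14)
= 17 * 16 * 15 * 14 * fct(13)
= 17 * 16 * 15 * 14 * 13 * fct(12)
= 17 * 16 * 15 * 14 * 13 * 12 * fct(11)
= 17 * 16 * 15 * 14 * 13 * 12 * 11 * fct(10)
= 17 * 16 * 15 * 14 * 13 * 12 * 11 * 10 * fct(9)
= 17 * 16 * 15 * 14 * 13 * 12 * 11 * 10 * 9 * fct(8)
= 17 * 16 * 15 * 14 * 13 * 12 * 11 * 10 * 9 * 8 * fct(7)
= 17 * 16 * 15 * 14 * 13 * 12 * 11 * 10 * 9 * 8 * 7 * fct(6)
= 17 * 16 * 15 * 14 * 13 * 12 * 11 * 10 * 9 * 8 * 7 * 6 * fct(5)
= 17 * 16 * 15 * 14 * 13 * 12 * 11 * 10 * 9 * 8 * 7 * 6 * 5 * fct(4)
= 17 * 16 * 15 * 14 * 13 * 12 * 11 * 10 * 9 * 8 * 7 * 6 * 5 * 4 * fct(3)
= 17 * 16 * 15 * 14 * 13 * 12 * 11 * 10 * 9 * 8 * 7 * 6 * 5 * 4 * 3 * fct(2)
= 17 * 16 * 15 * 14 * 13 * 12 * 11 * 10 * 9 * 8 * 7 * 6 * 5 * 4 * 3 * 2 * fct(1)
= 17 * 16 * 15 * 14 * 13 * 12 * 11 * 10 * 9 * 8 * 7 * 6 * 5 * 4 * 3 * 2 * 1
= 355687428096000

355687428096000


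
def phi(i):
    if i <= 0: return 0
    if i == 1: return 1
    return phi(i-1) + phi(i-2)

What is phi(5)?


Computing phi(5) bottom-up:
phi(0) = 0
phi(1) = 1
phi(2) = phi(1) + phi(0) = 1 + 0 = 1
phi(3) = phi(2) + phi(1) = 1 + 1 = 2
phi(4) = phi(3) + phi(2) = 2 + 1 = 3
phi(5) = phi(4) + phi(3) = 3 + 2 = 5

5


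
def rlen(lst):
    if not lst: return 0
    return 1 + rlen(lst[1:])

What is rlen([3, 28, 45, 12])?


rlen([3, 28, 45, 12]) = 1 + rlen([28, 45, 12])
rlen([28, 45, 12]) = 1 + rlen([45, 12])
rlen([45, 12]) = 1 + rlen([12])
rlen([12]) = 1 + rlen([])
rlen([]) = 0  (base case)
Unwinding: 1 + 1 + 1 + 1 + 0 = 4

4


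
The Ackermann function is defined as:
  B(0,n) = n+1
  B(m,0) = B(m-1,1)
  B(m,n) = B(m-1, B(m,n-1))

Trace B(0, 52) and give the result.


B(0, 52) = 53
Result: B(0, 52) = 53

53


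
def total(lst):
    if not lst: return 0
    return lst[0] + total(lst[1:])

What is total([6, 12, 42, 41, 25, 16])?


total([6, 12, 42, 41, 25, 16]) = 6 + total([12, 42, 41, 25, 16])
total([12, 42, 41, 25, 16]) = 12 + total([42, 41, 25, 16])
total([42, 41, 25, 16]) = 42 + total([41, 25, 16])
total([41, 25, 16]) = 41 + total([25, 16])
total([25, 16]) = 25 + total([16])
total([16]) = 16 + total([])
total([]) = 0  (base case)
Total: 6 + 12 + 42 + 41 + 25 + 16 + 0 = 142

142


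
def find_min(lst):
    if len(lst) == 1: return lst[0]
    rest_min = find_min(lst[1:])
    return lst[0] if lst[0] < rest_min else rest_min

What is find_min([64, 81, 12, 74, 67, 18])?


find_min([64, 81, 12, 74, 67, 18]): compare 64 with find_min([81, 12, 74, 67, 18])
find_min([81, 12, 74, 67, 18]): compare 81 with find_min([12, 74, 67, 18])
find_min([12, 74, 67, 18]): compare 12 with find_min([74, 67, 18])
find_min([74, 67, 18]): compare 74 with find_min([67, 18])
find_min([67, 18]): compare 67 with find_min([18])
find_min([18]) = 18  (base case)
Compare 67 with 18 -> 18
Compare 74 with 18 -> 18
Compare 12 with 18 -> 12
Compare 81 with 12 -> 12
Compare 64 with 12 -> 12

12


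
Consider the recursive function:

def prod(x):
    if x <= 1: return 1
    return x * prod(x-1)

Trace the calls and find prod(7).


prod(7)
= 7 * prod(6)
= 7 * 6 * prod(5)
= 7 * 6 * 5 * prod(4)
= 7 * 6 * 5 * 4 * prod(3)
= 7 * 6 * 5 * 4 * 3 * prod(2)
= 7 * 6 * 5 * 4 * 3 * 2 * prod(1)
= 7 * 6 * 5 * 4 * 3 * 2 * 1
= 5040

5040


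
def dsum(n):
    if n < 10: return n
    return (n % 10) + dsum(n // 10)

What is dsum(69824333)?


dsum(69824333) = 3 + dsum(6982433)
dsum(6982433) = 3 + dsum(698243)
dsum(698243) = 3 + dsum(69824)
dsum(69824) = 4 + dsum(6982)
dsum(6982) = 2 + dsum(698)
dsum(698) = 8 + dsum(69)
dsum(69) = 9 + dsum(6)
dsum(6) = 6  (base case)
Total: 3 + 3 + 3 + 4 + 2 + 8 + 9 + 6 = 38

38


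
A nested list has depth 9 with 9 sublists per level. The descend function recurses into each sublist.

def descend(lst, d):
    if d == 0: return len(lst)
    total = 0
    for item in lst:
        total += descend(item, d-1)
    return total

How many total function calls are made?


At depth 0 (root): 1 call
At depth 1: each of 1 parents calls descend on 9 children = 9 calls
At depth 2: each of 9 parents calls descend on 9 children = 81 calls
At depth 3: each of 81 parents calls descend on 9 children = 729 calls
At depth 4: each of 729 parents calls descend on 9 children = 6561 calls
At depth 5: each of 6561 parents calls descend on 9 children = 59049 calls
At depth 6: each of 59049 parents calls descend on 9 children = 531441 calls
At depth 7: each of 531441 parents calls descend on 9 children = 4782969 calls
At depth 8: each of 4782969 parents calls descend on 9 children = 43046721 calls
At depth 9: each of 43046721 parents calls descend on 9 children = 387420489 calls
Total: 1 + 9 + 81 + 729 + 6561 + 59049 + 531441 + 4782969 + 43046721 + 387420489 = 435848050

435848050


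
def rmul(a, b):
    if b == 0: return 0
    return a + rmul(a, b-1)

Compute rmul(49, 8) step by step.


rmul(49, 8) = 49 + rmul(49, 7)
rmul(49, 7) = 49 + rmul(49, 6)
rmul(49, 6) = 49 + rmul(49, 5)
rmul(49, 5) = 49 + rmul(49, 4)
rmul(49, 4) = 49 + rmul(49, 3)
rmul(49, 3) = 49 + rmul(49, 2)
rmul(49, 2) = 49 + rmul(49, 1)
rmul(49, 1) = 49 + rmul(49, 0)
rmul(49, 0) = 0  (base case)
Total: 49 + 49 + 49 + 49 + 49 + 49 + 49 + 49 + 0 = 392

392


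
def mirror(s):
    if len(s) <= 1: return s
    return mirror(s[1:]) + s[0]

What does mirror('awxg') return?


mirror('awxg') = mirror('wxg') + 'a'
mirror('wxg') = mirror('xg') + 'w'
mirror('xg') = mirror('g') + 'x'
mirror('g') = 'g'  (base case)
Concatenating: 'g' + 'x' + 'w' + 'a' = 'gxwa'

gxwa


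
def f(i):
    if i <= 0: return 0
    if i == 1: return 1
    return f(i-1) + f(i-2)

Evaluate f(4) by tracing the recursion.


Computing f(4) bottom-up:
f(0) = 0
f(1) = 1
f(2) = f(1) + f(0) = 1 + 0 = 1
f(3) = f(2) + f(1) = 1 + 1 = 2
f(4) = f(3) + f(2) = 2 + 1 = 3

3


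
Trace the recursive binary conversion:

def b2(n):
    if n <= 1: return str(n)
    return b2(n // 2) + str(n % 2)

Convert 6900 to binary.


b2(6900) = b2(3450) + '0'
b2(3450) = b2(1725) + '0'
b2(1725) = b2(862) + '1'
b2(862) = b2(431) + '0'
b2(431) = b2(215) + '1'
b2(215) = b2(107) + '1'
b2(107) = b2(53) + '1'
b2(53) = b2(26) + '1'
b2(26) = b2(13) + '0'
b2(13) = b2(6) + '1'
b2(6) = b2(3) + '0'
b2(3) = b2(1) + '1'
b2(1) = '1'  (base case)
Concatenating: '1' + '1' + '0' + '1' + '0' + '1' + '1' + '1' + '1' + '0' + '1' + '0' + '0' = '1101011110100'

1101011110100


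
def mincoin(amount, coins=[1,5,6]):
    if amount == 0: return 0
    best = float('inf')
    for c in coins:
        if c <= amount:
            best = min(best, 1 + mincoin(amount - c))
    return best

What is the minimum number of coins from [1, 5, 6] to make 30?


Building up with DP:
mincoin(0) = 0
mincoin(1) = min(1+mincoin(0)=1+0=1) = 1
mincoin(2) = min(1+mincoin(1)=1+1=2) = 2
mincoin(3) = min(1+mincoin(2)=1+2=3) = 3
mincoin(4) = min(1+mincoin(3)=1+3=4) = 4
mincoin(5) = min(1+mincoin(4)=1+4=5, 1+mincoin(0)=1+0=1) = 1
mincoin(6) = min(1+mincoin(5)=1+1=2, 1+mincoin(1)=1+1=2, 1+mincoin(0)=1+0=1) = 1
mincoin(7) = min(1+mincoin(6)=1+1=2, 1+mincoin(2)=1+2=3, 1+mincoin(1)=1+1=2) = 2
mincoin(8) = min(1+mincoin(7)=1+2=3, 1+mincoin(3)=1+3=4, 1+mincoin(2)=1+2=3) = 3
mincoin(9) = min(1+mincoin(8)=1+3=4, 1+mincoin(4)=1+4=5, 1+mincoin(3)=1+3=4) = 4
mincoin(10) = min(1+mincoin(9)=1+4=5, 1+mincoin(5)=1+1=2, 1+mincoin(4)=1+4=5) = 2
mincoin(11) = min(1+mincoin(10)=1+2=3, 1+mincoin(6)=1+1=2, 1+mincoin(5)=1+1=2) = 2
mincoin(12) = min(1+mincoin(11)=1+2=3, 1+mincoin(7)=1+2=3, 1+mincoin(6)=1+1=2) = 2
mincoin(13) = min(1+mincoin(12)=1+2=3, 1+mincoin(8)=1+3=4, 1+mincoin(7)=1+2=3) = 3
mincoin(14) = min(1+mincoin(13)=1+3=4, 1+mincoin(9)=1+4=5, 1+mincoin(8)=1+3=4) = 4
mincoin(15) = min(1+mincoin(14)=1+4=5, 1+mincoin(10)=1+2=3, 1+mincoin(9)=1+4=5) = 3
mincoin(16) = min(1+mincoin(15)=1+3=4, 1+mincoin(11)=1+2=3, 1+mincoin(10)=1+2=3) = 3
mincoin(17) = min(1+mincoin(16)=1+3=4, 1+mincoin(12)=1+2=3, 1+mincoin(11)=1+2=3) = 3
mincoin(18) = min(1+mincoin(17)=1+3=4, 1+mincoin(13)=1+3=4, 1+mincoin(12)=1+2=3) = 3
mincoin(19) = min(1+mincoin(18)=1+3=4, 1+mincoin(14)=1+4=5, 1+mincoin(13)=1+3=4) = 4
mincoin(20) = min(1+mincoin(19)=1+4=5, 1+mincoin(15)=1+3=4, 1+mincoin(14)=1+4=5) = 4
mincoin(21) = min(1+mincoin(20)=1+4=5, 1+mincoin(16)=1+3=4, 1+mincoin(15)=1+3=4) = 4
mincoin(22) = min(1+mincoin(21)=1+4=5, 1+mincoin(17)=1+3=4, 1+mincoin(16)=1+3=4) = 4
mincoin(23) = min(1+mincoin(22)=1+4=5, 1+mincoin(18)=1+3=4, 1+mincoin(17)=1+3=4) = 4
mincoin(24) = min(1+mincoin(23)=1+4=5, 1+mincoin(19)=1+4=5, 1+mincoin(18)=1+3=4) = 4
mincoin(25) = min(1+mincoin(24)=1+4=5, 1+mincoin(20)=1+4=5, 1+mincoin(19)=1+4=5) = 5
mincoin(26) = min(1+mincoin(25)=1+5=6, 1+mincoin(21)=1+4=5, 1+mincoin(20)=1+4=5) = 5
mincoin(27) = min(1+mincoin(26)=1+5=6, 1+mincoin(22)=1+4=5, 1+mincoin(21)=1+4=5) = 5
mincoin(28) = min(1+mincoin(27)=1+5=6, 1+mincoin(23)=1+4=5, 1+mincoin(22)=1+4=5) = 5
mincoin(29) = min(1+mincoin(28)=1+5=6, 1+mincoin(24)=1+4=5, 1+mincoin(23)=1+4=5) = 5
mincoin(30) = min(1+mincoin(29)=1+5=6, 1+mincoin(25)=1+5=6, 1+mincoin(24)=1+4=5) = 5

5


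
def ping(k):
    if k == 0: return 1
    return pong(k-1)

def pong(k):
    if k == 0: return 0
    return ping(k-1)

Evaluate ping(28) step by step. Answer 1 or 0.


ping(28) = pong(27)
pong(27) = ping(26)
ping(26) = pong(25)
pong(25) = ping(24)
ping(24) = pong(23)
pong(23) = ping(22)
ping(22) = pong(21)
pong(21) = ping(20)
ping(20) = pong(19)
pong(19) = ping(18)
ping(18) = pong(17)
pong(17) = ping(16)
ping(16) = pong(15)
pong(15) = ping(14)
ping(14) = pong(13)
pong(13) = ping(12)
ping(12) = pong(11)
pong(11) = ping(10)
ping(10) = pong(9)
pong(9) = ping(8)
ping(8) = pong(7)
pong(7) = ping(6)
ping(6) = pong(5)
pong(5) = ping(4)
ping(4) = pong(3)
pong(3) = ping(2)
ping(2) = pong(1)
pong(1) = ping(0)
ping(0) = 1  (base case)
Result: 1

1


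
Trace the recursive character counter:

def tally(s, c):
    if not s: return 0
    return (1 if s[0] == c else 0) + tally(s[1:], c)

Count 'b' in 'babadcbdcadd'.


s[0]='b' == 'b' -> 1
s[0]='a' != 'b' -> 0
s[0]='b' == 'b' -> 1
s[0]='a' != 'b' -> 0
s[0]='d' != 'b' -> 0
s[0]='c' != 'b' -> 0
s[0]='b' == 'b' -> 1
s[0]='d' != 'b' -> 0
s[0]='c' != 'b' -> 0
s[0]='a' != 'b' -> 0
s[0]='d' != 'b' -> 0
s[0]='d' != 'b' -> 0
Sum: 1 + 0 + 1 + 0 + 0 + 0 + 1 + 0 + 0 + 0 + 0 + 0 = 3

3


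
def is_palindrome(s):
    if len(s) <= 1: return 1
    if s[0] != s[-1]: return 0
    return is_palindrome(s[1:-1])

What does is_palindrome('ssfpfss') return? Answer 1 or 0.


is_palindrome('ssfpfss'): s[0]='s' == s[-1]='s' -> check is_palindrome('sfpfs')
is_palindrome('sfpfs'): s[0]='s' == s[-1]='s' -> check is_palindrome('fpf')
is_palindrome('fpf'): s[0]='f' == s[-1]='f' -> check is_palindrome('p')
is_palindrome('p'): len <= 1 -> return 1  (base case)
Result: 1 (palindrome)

1


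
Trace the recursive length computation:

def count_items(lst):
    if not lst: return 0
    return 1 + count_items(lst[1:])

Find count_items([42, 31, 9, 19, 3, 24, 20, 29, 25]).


count_items([42, 31, 9, 19, 3, 24, 20, 29, 25]) = 1 + count_items([31, 9, 19, 3, 24, 20, 29, 25])
count_items([31, 9, 19, 3, 24, 20, 29, 25]) = 1 + count_items([9, 19, 3, 24, 20, 29, 25])
count_items([9, 19, 3, 24, 20, 29, 25]) = 1 + count_items([19, 3, 24, 20, 29, 25])
count_items([19, 3, 24, 20, 29, 25]) = 1 + count_items([3, 24, 20, 29, 25])
count_items([3, 24, 20, 29, 25]) = 1 + count_items([24, 20, 29, 25])
count_items([24, 20, 29, 25]) = 1 + count_items([20, 29, 25])
count_items([20, 29, 25]) = 1 + count_items([29, 25])
count_items([29, 25]) = 1 + count_items([25])
count_items([25]) = 1 + count_items([])
count_items([]) = 0  (base case)
Unwinding: 1 + 1 + 1 + 1 + 1 + 1 + 1 + 1 + 1 + 0 = 9

9


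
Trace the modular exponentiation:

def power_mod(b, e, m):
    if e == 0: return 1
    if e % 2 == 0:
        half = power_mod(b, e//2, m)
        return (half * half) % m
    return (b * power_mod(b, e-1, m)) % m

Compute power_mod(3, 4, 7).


power_mod(3, 4, 7): e is even, compute power_mod(3, 2, 7)
  power_mod(3, 2, 7): e is even, compute power_mod(3, 1, 7)
    power_mod(3, 1, 7): e is odd, compute power_mod(3, 0, 7)
      power_mod(3, 0, 7) = 1
    (3 * 1) % 7 = 3
  half=3, (3*3) % 7 = 2
half=2, (2*2) % 7 = 4

4


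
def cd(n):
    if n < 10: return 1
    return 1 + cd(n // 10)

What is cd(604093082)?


cd(604093082) = 1 + cd(60409308)
cd(60409308) = 1 + cd(6040930)
cd(6040930) = 1 + cd(604093)
cd(604093) = 1 + cd(60409)
cd(60409) = 1 + cd(6040)
cd(6040) = 1 + cd(604)
cd(604) = 1 + cd(60)
cd(60) = 1 + cd(6)
cd(6) = 1  (base case: 6 < 10)
Unwinding: 1 + 1 + 1 + 1 + 1 + 1 + 1 + 1 + 1 = 9

9


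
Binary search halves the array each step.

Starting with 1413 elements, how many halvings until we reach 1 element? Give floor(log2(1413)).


1413 / 2 = 706
706 / 2 = 353
353 / 2 = 176
176 / 2 = 88
88 / 2 = 44
44 / 2 = 22
22 / 2 = 11
11 / 2 = 5
5 / 2 = 2
2 / 2 = 1
Reached 1 after 10 halvings

10


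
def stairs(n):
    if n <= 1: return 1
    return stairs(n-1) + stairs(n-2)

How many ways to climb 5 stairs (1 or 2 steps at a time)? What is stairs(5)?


Building up from base cases:
stairs(0) = 1
stairs(1) = 1
stairs(2) = stairs(1) + stairs(0) = 1 + 1 = 2
stairs(3) = stairs(2) + stairs(1) = 2 + 1 = 3
stairs(4) = stairs(3) + stairs(2) = 3 + 2 = 5
stairs(5) = stairs(4) + stairs(3) = 5 + 3 = 8

8


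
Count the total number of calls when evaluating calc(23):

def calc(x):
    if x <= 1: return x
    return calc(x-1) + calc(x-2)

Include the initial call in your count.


Let C(n) = total calls for calc(n)
C(0) = 1, C(1) = 1
C(2) = 1 + C(1) + C(0) = 1 + 1 + 1 = 3
C(3) = 1 + C(2) + C(1) = 1 + 3 + 1 = 5
C(4) = 1 + C(3) + C(2) = 1 + 5 + 3 = 9
C(5) = 1 + C(4) + C(3) = 1 + 9 + 5 = 15
C(6) = 1 + C(5) + C(4) = 1 + 15 + 9 = 25
C(7) = 1 + C(6) + C(5) = 1 + 25 + 15 = 41
C(8) = 1 + C(7) + C(6) = 1 + 41 + 25 = 67
C(9) = 1 + C(8) + C(7) = 1 + 67 + 41 = 109
C(10) = 1 + C(9) + C(8) = 1 + 109 + 67 = 177
C(11) = 1 + C(10) + C(9) = 1 + 177 + 109 = 287
C(12) = 1 + C(11) + C(10) = 1 + 287 + 177 = 465
C(13) = 1 + C(12) + C(11) = 1 + 465 + 287 = 753
C(14) = 1 + C(13) + C(12) = 1 + 753 + 465 = 1219
C(15) = 1 + C(14) + C(13) = 1 + 1219 + 753 = 1973
C(16) = 1 + C(15) + C(14) = 1 + 1973 + 1219 = 3193
C(17) = 1 + C(16) + C(15) = 1 + 3193 + 1973 = 5167
C(18) = 1 + C(17) + C(16) = 1 + 5167 + 3193 = 8361
C(19) = 1 + C(18) + C(17) = 1 + 8361 + 5167 = 13529
C(20) = 1 + C(19) + C(18) = 1 + 13529 + 8361 = 21891
C(21) = 1 + C(20) + C(19) = 1 + 21891 + 13529 = 35421
C(22) = 1 + C(21) + C(20) = 1 + 35421 + 21891 = 57313
C(23) = 1 + C(22) + C(21) = 1 + 57313 + 35421 = 92735

92735


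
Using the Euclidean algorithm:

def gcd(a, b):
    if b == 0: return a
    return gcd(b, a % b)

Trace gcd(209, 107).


gcd(209, 107) = gcd(107, 102)
gcd(107, 102) = gcd(102, 5)
gcd(102, 5) = gcd(5, 2)
gcd(5, 2) = gcd(2, 1)
gcd(2, 1) = gcd(1, 0)
gcd(1, 0) = 1  (base case)

1


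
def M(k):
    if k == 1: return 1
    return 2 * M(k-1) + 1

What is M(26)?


M(26) = 2 * M(25) + 1
M(25) = 2 * M(24) + 1
M(24) = 2 * M(23) + 1
M(23) = 2 * M(22) + 1
M(22) = 2 * M(21) + 1
M(21) = 2 * M(20) + 1
M(20) = 2 * M(19) + 1
M(19) = 2 * M(18) + 1
M(18) = 2 * M(17) + 1
M(17) = 2 * M(16) + 1
M(16) = 2 * M(15) + 1
M(15) = 2 * M(14) + 1
M(14) = 2 * M(13) + 1
M(13) = 2 * M(12) + 1
M(12) = 2 * M(11) + 1
M(11) = 2 * M(10) + 1
M(10) = 2 * M(9) + 1
M(9) = 2 * M(8) + 1
M(8) = 2 * M(7) + 1
M(7) = 2 * M(6) + 1
M(6) = 2 * M(5) + 1
M(5) = 2 * M(4) + 1
M(4) = 2 * M(3) + 1
M(3) = 2 * M(2) + 1
M(2) = 2 * M(1) + 1
M(1) = 1  (base case)
M(2) = 2 * 1 + 1 = 3
M(3) = 2 * 3 + 1 = 7
M(4) = 2 * 7 + 1 = 15
M(5) = 2 * 15 + 1 = 31
M(6) = 2 * 31 + 1 = 63
M(7) = 2 * 63 + 1 = 127
M(8) = 2 * 127 + 1 = 255
M(9) = 2 * 255 + 1 = 511
M(10) = 2 * 511 + 1 = 1023
M(11) = 2 * 1023 + 1 = 2047
M(12) = 2 * 2047 + 1 = 4095
M(13) = 2 * 4095 + 1 = 8191
M(14) = 2 * 8191 + 1 = 16383
M(15) = 2 * 16383 + 1 = 32767
M(16) = 2 * 32767 + 1 = 65535
M(17) = 2 * 65535 + 1 = 131071
M(18) = 2 * 131071 + 1 = 262143
M(19) = 2 * 262143 + 1 = 524287
M(20) = 2 * 524287 + 1 = 1048575
M(21) = 2 * 1048575 + 1 = 2097151
M(22) = 2 * 2097151 + 1 = 4194303
M(23) = 2 * 4194303 + 1 = 8388607
M(24) = 2 * 8388607 + 1 = 16777215
M(25) = 2 * 16777215 + 1 = 33554431
M(26) = 2 * 33554431 + 1 = 67108863

67108863


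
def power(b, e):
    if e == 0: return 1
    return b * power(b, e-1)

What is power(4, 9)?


power(4, 9)
= 4 * power(4, 8)
= 4 * 4 * power(4, 7)
= 4 * 4 * 4 * power(4, 6)
= 4 * 4 * 4 * 4 * power(4, 5)
= 4 * 4 * 4 * 4 * 4 * power(4, 4)
= 4 * 4 * 4 * 4 * 4 * 4 * power(4, 3)
= 4 * 4 * 4 * 4 * 4 * 4 * 4 * power(4, 2)
= 4 * 4 * 4 * 4 * 4 * 4 * 4 * 4 * power(4, 1)
= 4 * 4 * 4 * 4 * 4 * 4 * 4 * 4 * 4 * power(4, 0)
= 4 * 4 * 4 * 4 * 4 * 4 * 4 * 4 * 4 * 1
= 262144

262144
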